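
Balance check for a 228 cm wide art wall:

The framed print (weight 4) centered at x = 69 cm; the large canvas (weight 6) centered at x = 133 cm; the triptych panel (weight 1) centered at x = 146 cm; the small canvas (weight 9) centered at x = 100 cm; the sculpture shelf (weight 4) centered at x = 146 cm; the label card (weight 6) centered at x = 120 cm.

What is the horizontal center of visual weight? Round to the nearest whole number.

Total weight = 4 + 6 + 1 + 9 + 4 + 6 = 30.
x: moment 3424 / weight 30 ≈ 114.13

x ≈ 114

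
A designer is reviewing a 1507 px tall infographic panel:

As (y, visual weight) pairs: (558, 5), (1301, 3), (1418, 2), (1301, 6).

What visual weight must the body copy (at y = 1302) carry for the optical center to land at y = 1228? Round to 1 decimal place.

Known weights sum to 5 + 3 + 2 + 6 = 16; their moment is 5·558 + 3·1301 + 2·1418 + 6·1301 = 17335.
Set Σw·y/Σw = 1228: (17335 + 1302w) = 1228·(16 + w).
Solving: w = (1228·16 − 17335) / (1302 − 1228) = 2313 / 74 ≈ 31.26.

w ≈ 31.3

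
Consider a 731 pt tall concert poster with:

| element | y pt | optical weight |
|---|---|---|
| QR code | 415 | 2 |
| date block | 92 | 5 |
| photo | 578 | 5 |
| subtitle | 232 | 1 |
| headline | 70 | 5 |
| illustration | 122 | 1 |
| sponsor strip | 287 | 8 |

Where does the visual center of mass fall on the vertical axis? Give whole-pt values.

Total weight = 2 + 5 + 5 + 1 + 5 + 1 + 8 = 27.
y: moment 7180 / weight 27 ≈ 265.93

y ≈ 266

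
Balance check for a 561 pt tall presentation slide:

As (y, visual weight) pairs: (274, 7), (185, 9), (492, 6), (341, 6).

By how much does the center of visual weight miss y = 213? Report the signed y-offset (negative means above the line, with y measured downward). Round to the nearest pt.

≈ 93 pt

Weights sum to 7 + 9 + 6 + 6 = 28.
y-moment: 7·274 + 9·185 + 6·492 + 6·341 = 8581; centroid 8581/28 ≈ 306.46.
Against y = 213, that's 306.46 − 213 = 93.46.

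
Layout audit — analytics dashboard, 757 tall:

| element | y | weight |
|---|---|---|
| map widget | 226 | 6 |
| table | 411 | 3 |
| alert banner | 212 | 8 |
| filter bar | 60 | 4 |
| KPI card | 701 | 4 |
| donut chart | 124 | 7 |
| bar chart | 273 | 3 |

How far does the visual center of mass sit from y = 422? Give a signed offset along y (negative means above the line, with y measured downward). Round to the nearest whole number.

≈ -164

Σw = 6 + 3 + 8 + 4 + 4 + 7 + 3 = 35.
y: moment 9016 / weight 35 ≈ 257.60
Against y = 422, that's 257.60 − 422 = -164.40.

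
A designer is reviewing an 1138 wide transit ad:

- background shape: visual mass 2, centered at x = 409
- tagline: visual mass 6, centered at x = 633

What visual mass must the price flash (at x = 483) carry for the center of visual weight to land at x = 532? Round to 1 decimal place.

Fixed elements: Σw = 2 + 6 = 8, Σw·x = 2·409 + 6·633 = 4616.
Set Σw·x/Σw = 532: (4616 + 483w) = 532·(8 + w).
Rearranging, w·(483 − 532) = 532·8 − 4616 = -360, so w ≈ -360/-49 = 7.35.

w ≈ 7.3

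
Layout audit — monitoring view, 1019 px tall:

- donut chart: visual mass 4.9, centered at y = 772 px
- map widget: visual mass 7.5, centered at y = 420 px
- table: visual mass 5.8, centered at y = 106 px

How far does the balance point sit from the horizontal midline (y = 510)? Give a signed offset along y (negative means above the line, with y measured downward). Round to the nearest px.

≈ -95 px

Total weight = 4.9 + 7.5 + 5.8 = 18.2.
y: (4.9·772 + 7.5·420 + 5.8·106) / 18.2 = 7547.6 / 18.2 ≈ 414.70
Offset from y = 510: 414.70 − 510 ≈ -95.30.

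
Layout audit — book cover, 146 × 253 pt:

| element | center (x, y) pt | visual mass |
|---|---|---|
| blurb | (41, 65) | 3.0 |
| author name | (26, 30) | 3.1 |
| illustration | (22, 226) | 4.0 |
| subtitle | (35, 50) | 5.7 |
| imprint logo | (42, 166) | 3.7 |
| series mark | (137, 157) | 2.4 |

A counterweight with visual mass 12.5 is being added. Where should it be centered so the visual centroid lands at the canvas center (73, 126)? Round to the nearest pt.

After adding the counterweight, total weight = 3.0 + 3.1 + 4.0 + 5.7 + 3.7 + 2.4 + 12.5 = 34.4.
x: target moment 34.4×73 = 2511.2; current 3.0·41 + 3.1·26 + 4.0·22 + 5.7·35 + 3.7·42 + 2.4·137 = 975.3; the counterweight supplies 1535.9, so x = 1535.9/12.5 ≈ 122.87.
y: target moment 34.4×126 = 4334.4; current 3.0·65 + 3.1·30 + 4.0·226 + 5.7·50 + 3.7·166 + 2.4·157 = 2468.0; the counterweight supplies 1866.4, so y = 1866.4/12.5 ≈ 149.31.

(123, 149)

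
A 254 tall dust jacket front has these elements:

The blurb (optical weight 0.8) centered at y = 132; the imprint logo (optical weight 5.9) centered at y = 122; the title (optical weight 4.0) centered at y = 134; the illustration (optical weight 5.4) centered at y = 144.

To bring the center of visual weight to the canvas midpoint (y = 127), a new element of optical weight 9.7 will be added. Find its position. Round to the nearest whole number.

y ≈ 117

New total weight: (0.8 + 5.9 + 4.0 + 5.4) + 9.7 = 25.8.
y: need Σw·y = 25.8·127 = 3276.6. Existing = 0.8·132 + 5.9·122 + 4.0·134 + 5.4·144 = 2139.0. Remainder 1137.6 / 9.7 ≈ 117.28.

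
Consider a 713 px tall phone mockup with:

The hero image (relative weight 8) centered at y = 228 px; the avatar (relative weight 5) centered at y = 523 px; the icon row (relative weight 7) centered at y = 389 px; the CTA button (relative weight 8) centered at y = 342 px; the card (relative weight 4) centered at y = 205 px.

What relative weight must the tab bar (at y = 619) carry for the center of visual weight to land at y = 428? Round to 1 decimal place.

Fixed elements: Σw = 8 + 5 + 7 + 8 + 4 = 32, Σw·y = 8·228 + 5·523 + 7·389 + 8·342 + 4·205 = 10718.
For the centroid to hit 428: (10718 + w·619) / (32 + w) = 428.
So w = (428·32 − 10718)/(619 − 428) = 2978/191 ≈ 15.59.

w ≈ 15.6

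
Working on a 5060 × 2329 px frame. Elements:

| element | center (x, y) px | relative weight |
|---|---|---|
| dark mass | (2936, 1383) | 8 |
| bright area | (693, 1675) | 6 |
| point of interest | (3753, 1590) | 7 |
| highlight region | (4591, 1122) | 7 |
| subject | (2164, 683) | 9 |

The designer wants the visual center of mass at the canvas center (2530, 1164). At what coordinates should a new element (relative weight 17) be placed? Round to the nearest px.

After adding the new element, total weight = 8 + 6 + 7 + 7 + 9 + 17 = 54.
x: need Σw·x = 54·2530 = 136620. Existing = 8·2936 + 6·693 + 7·3753 + 7·4591 + 9·2164 = 105530. Remainder 31090 / 17 ≈ 1828.82.
y: need Σw·y = 54·1164 = 62856. Existing = 8·1383 + 6·1675 + 7·1590 + 7·1122 + 9·683 = 46245. Remainder 16611 / 17 ≈ 977.12.

(1829, 977)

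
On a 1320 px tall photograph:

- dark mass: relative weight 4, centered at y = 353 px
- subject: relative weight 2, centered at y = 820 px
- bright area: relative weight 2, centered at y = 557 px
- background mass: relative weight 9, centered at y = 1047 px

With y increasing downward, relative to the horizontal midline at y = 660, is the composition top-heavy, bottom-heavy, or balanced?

Σw = 4 + 2 + 2 + 9 = 17.
Σw·y = 4·353 + 2·820 + 2·557 + 9·1047 = 13589, so ȳ = 13589/17 ≈ 799.35.
799.4 vs midline 660 → bottom-heavy.

bottom-heavy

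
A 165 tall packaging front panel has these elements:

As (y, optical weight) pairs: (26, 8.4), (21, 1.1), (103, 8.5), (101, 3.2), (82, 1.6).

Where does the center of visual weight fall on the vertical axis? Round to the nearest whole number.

y ≈ 69

Total weight = 8.4 + 1.1 + 8.5 + 3.2 + 1.6 = 22.8.
y-moment: 8.4·26 + 1.1·21 + 8.5·103 + 3.2·101 + 1.6·82 = 1571.4; centroid 1571.4/22.8 ≈ 68.92.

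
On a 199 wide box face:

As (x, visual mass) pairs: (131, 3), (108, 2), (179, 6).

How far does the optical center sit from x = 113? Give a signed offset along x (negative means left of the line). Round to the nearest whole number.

≈ 40

Weights sum to 3 + 2 + 6 = 11.
x: (3·131 + 2·108 + 6·179) / 11 = 1683 / 11 ≈ 153.00
Against x = 113, that's 153.00 − 113 = 40.00.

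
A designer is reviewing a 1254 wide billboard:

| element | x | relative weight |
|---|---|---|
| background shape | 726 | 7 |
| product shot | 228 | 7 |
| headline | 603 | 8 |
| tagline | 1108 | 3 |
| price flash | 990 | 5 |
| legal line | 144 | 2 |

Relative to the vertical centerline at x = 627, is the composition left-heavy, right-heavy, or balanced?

Weights sum to 7 + 7 + 8 + 3 + 5 + 2 = 32.
Σw·x = 20064; x̄ = 20064/32 ≈ 627.00.
627.00 = 627 exactly: balanced.

balanced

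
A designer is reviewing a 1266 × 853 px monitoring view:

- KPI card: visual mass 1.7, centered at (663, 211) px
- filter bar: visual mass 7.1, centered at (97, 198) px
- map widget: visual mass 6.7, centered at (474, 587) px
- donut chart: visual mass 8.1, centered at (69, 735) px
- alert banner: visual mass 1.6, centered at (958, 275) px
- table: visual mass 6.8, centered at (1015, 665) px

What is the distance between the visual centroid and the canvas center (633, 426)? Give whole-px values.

≈ 217 px

Weights sum to 1.7 + 7.1 + 6.7 + 8.1 + 1.6 + 6.8 = 32.0.
Σw·x = 13985.3; x̄ = 13985.3/32.0 ≈ 437.04.
y: moment 16612.9 / weight 32.0 ≈ 519.15
Relative to (633, 426): Δ = (-195.96, 93.15); |Δ| = √(-195.96² + 93.15²) ≈ 216.97.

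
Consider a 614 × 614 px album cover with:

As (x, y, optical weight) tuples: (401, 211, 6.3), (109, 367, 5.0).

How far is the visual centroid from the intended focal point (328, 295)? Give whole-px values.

Σw = 6.3 + 5.0 = 11.3.
x-moment: 6.3·401 + 5.0·109 = 3071.3; centroid 3071.3/11.3 ≈ 271.80.
y-moment: 6.3·211 + 5.0·367 = 3164.3; centroid 3164.3/11.3 ≈ 280.03.
Relative to (328, 295): Δ = (-56.20, -14.97); |Δ| = √(-56.20² + -14.97²) ≈ 58.16.

≈ 58 px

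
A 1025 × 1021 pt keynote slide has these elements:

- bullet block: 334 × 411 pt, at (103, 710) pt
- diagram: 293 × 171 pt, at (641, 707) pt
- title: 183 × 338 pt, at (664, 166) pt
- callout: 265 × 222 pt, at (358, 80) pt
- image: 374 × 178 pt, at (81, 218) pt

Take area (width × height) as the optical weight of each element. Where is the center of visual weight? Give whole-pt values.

Areas → weights: bullet block 334·411 = 137274, diagram 293·171 = 50103, title 183·338 = 61854, callout 265·222 = 58830, image 374·178 = 66572; Σw = 374633.
x: (137274·103 + 50103·641 + 61854·664 + 58830·358 + 66572·81) / 374633 = 113779773 / 374633 ≈ 303.71
y: (137274·710 + 50103·707 + 61854·166 + 58830·80 + 66572·218) / 374633 = 162374221 / 374633 ≈ 433.42

(304, 433)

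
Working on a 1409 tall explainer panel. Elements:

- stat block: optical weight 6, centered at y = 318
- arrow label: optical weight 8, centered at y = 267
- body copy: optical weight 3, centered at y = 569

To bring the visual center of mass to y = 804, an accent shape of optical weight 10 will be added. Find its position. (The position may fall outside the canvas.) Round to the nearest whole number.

y ≈ 1596

New total weight: (6 + 8 + 3) + 10 = 27.
y: need Σw·y = 27·804 = 21708. Existing = 6·318 + 8·267 + 3·569 = 5751. Remainder 15957 / 10 ≈ 1595.70.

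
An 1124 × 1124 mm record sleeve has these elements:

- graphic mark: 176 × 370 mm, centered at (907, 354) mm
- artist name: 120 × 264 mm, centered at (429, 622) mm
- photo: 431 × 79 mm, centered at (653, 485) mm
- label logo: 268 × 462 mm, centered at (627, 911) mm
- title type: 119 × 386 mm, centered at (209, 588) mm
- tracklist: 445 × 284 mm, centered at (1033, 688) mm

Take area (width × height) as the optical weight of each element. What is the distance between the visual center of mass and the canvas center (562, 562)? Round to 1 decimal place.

≈ 201.6 mm

Areas: graphic mark 176·370 = 65120, artist name 120·264 = 31680, photo 431·79 = 34049, label logo 268·462 = 123816, title type 119·386 = 45934, tracklist 445·284 = 126380. Total weight = 426979.
Σw·x = 312671935; x̄ = 312671935/426979 ≈ 732.29.
Σw·y = 286026213; ȳ = 286026213/426979 ≈ 669.88.
From (562, 562): dx = 170.29, dy = 107.88, so the distance is √(dx²+dy²) ≈ 201.59.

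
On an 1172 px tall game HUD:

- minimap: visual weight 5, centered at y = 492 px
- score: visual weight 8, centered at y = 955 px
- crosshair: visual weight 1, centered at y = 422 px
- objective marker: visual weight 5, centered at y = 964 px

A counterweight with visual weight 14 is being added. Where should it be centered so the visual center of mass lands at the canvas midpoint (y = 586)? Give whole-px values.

With the counterweight, Σw becomes 5 + 8 + 1 + 5 + 14 = 33.
Along y: (15342 + 14·y) / 33 = 586 (existing moment 5·492 + 8·955 + 1·422 + 5·964 = 15342) ⇒ y = (19338 − 15342) / 14 ≈ 285.43.

y ≈ 285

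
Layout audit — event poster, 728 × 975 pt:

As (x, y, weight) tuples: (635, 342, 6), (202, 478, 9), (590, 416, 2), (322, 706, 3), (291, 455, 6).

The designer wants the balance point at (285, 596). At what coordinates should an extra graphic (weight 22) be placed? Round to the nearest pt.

With the extra graphic, Σw becomes 6 + 9 + 2 + 3 + 6 + 22 = 48.
x: target moment 48×285 = 13680; current 6·635 + 9·202 + 2·590 + 3·322 + 6·291 = 9520; the extra graphic supplies 4160, so x = 4160/22 ≈ 189.09.
y: target moment 48×596 = 28608; current 6·342 + 9·478 + 2·416 + 3·706 + 6·455 = 12034; the extra graphic supplies 16574, so y = 16574/22 ≈ 753.36.

(189, 753)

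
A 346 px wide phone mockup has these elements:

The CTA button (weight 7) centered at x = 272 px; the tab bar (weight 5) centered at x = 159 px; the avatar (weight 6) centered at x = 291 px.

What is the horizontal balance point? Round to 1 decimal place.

x ≈ 246.9

Σw = 7 + 5 + 6 = 18.
Σw·x = 7·272 + 5·159 + 6·291 = 4445, so x̄ = 4445/18 ≈ 246.94.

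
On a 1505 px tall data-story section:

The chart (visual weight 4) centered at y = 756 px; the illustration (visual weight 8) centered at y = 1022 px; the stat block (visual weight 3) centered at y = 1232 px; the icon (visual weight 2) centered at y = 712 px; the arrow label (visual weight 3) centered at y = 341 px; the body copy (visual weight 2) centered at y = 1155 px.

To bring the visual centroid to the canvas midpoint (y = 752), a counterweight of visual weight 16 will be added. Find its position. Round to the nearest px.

After adding the counterweight, total weight = 4 + 8 + 3 + 2 + 3 + 2 + 16 = 38.
y: need Σw·y = 38·752 = 28576. Existing = 4·756 + 8·1022 + 3·1232 + 2·712 + 3·341 + 2·1155 = 19653. Remainder 8923 / 16 ≈ 557.69.

y ≈ 558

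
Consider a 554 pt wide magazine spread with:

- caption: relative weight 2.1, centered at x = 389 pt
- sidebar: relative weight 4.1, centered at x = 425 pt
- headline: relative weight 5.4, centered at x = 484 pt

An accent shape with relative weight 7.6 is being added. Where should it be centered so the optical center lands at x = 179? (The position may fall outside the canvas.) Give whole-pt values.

x ≈ -228

With the accent shape, Σw becomes 2.1 + 4.1 + 5.4 + 7.6 = 19.2.
x: need Σw·x = 19.2·179 = 3436.8. Existing = 2.1·389 + 4.1·425 + 5.4·484 = 5173.0. Remainder -1736.2 / 7.6 ≈ -228.45.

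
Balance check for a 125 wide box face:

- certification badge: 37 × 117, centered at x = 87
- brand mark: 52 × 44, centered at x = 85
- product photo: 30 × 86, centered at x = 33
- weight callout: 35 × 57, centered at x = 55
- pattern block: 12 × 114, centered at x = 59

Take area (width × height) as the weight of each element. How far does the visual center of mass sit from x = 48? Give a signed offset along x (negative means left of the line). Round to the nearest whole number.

≈ 19

Areas → weights: certification badge 37·117 = 4329, brand mark 52·44 = 2288, product photo 30·86 = 2580, weight callout 35·57 = 1995, pattern block 12·114 = 1368; Σw = 12560.
x-moment: 4329·87 + 2288·85 + 2580·33 + 1995·55 + 1368·59 = 846680; centroid 846680/12560 ≈ 67.41.
Against x = 48, that's 67.41 − 48 = 19.41.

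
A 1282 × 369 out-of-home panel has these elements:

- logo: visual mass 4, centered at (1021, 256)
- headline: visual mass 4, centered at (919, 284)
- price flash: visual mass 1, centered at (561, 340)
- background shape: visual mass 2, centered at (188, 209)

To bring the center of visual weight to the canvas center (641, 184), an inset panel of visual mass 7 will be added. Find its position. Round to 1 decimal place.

New total weight: (4 + 4 + 1 + 2) + 7 = 18.
Along x: (8697 + 7·x) / 18 = 641 (existing moment 4·1021 + 4·919 + 1·561 + 2·188 = 8697) ⇒ x = (11538 − 8697) / 7 ≈ 405.86.
Along y: (2918 + 7·y) / 18 = 184 (existing moment 4·256 + 4·284 + 1·340 + 2·209 = 2918) ⇒ y = (3312 − 2918) / 7 ≈ 56.29.

(405.9, 56.3)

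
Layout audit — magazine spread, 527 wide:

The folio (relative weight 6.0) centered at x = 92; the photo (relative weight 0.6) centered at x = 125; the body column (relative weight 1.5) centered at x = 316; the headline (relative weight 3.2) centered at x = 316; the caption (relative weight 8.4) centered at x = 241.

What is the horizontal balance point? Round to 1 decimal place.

x ≈ 210.0

Weights sum to 6.0 + 0.6 + 1.5 + 3.2 + 8.4 = 19.7.
x-moment: 6.0·92 + 0.6·125 + 1.5·316 + 3.2·316 + 8.4·241 = 4136.6; centroid 4136.6/19.7 ≈ 209.98.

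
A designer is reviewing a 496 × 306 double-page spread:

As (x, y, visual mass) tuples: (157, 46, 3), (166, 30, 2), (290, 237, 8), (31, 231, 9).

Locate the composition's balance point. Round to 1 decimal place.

(154.6, 189.7)

Σw = 3 + 2 + 8 + 9 = 22.
x-moment: 3·157 + 2·166 + 8·290 + 9·31 = 3402; centroid 3402/22 ≈ 154.64.
y-moment: 3·46 + 2·30 + 8·237 + 9·231 = 4173; centroid 4173/22 ≈ 189.68.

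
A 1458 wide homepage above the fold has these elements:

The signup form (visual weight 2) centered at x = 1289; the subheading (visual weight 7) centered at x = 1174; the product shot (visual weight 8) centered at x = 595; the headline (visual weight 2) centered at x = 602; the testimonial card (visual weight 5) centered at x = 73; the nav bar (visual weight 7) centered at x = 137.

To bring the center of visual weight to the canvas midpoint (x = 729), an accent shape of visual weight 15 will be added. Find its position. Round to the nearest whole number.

New total weight: (2 + 7 + 8 + 2 + 5 + 7) + 15 = 46.
x: need Σw·x = 46·729 = 33534. Existing = 2·1289 + 7·1174 + 8·595 + 2·602 + 5·73 + 7·137 = 18084. Remainder 15450 / 15 ≈ 1030.00.

x ≈ 1030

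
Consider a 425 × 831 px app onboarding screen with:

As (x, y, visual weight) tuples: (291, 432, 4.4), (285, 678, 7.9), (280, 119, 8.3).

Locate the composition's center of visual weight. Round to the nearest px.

Weights sum to 4.4 + 7.9 + 8.3 = 20.6.
x-moment: 4.4·291 + 7.9·285 + 8.3·280 = 5855.9; centroid 5855.9/20.6 ≈ 284.27.
y-moment: 4.4·432 + 7.9·678 + 8.3·119 = 8244.7; centroid 8244.7/20.6 ≈ 400.23.

(284, 400)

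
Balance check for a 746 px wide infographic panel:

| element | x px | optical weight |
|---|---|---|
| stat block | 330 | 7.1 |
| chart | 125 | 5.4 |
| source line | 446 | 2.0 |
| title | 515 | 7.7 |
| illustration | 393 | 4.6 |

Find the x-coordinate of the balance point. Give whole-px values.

Total weight = 7.1 + 5.4 + 2.0 + 7.7 + 4.6 = 26.8.
x: (7.1·330 + 5.4·125 + 2.0·446 + 7.7·515 + 4.6·393) / 26.8 = 9683.3 / 26.8 ≈ 361.32

x ≈ 361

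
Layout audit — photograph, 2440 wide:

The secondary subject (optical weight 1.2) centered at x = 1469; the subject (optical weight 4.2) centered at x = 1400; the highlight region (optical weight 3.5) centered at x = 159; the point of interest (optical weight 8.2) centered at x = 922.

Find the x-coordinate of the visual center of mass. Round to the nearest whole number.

Total weight = 1.2 + 4.2 + 3.5 + 8.2 = 17.1.
Σw·x = 1.2·1469 + 4.2·1400 + 3.5·159 + 8.2·922 = 15759.7, so x̄ = 15759.7/17.1 ≈ 921.62.

x ≈ 922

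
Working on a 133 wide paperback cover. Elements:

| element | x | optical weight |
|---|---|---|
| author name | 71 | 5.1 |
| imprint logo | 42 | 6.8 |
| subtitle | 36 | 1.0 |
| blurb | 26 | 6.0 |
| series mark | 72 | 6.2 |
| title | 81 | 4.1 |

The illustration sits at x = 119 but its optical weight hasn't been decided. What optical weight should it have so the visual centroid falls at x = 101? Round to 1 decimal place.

w ≈ 73.9

Known weights sum to 5.1 + 6.8 + 1.0 + 6.0 + 6.2 + 4.1 = 29.2; their moment is 5.1·71 + 6.8·42 + 1.0·36 + 6.0·26 + 6.2·72 + 4.1·81 = 1618.2.
Balance at x = 101 requires (1618.2 + w·119) / (29.2 + w) = 101.
Solving: w = (101·29.2 − 1618.2) / (119 − 101) = 1331.0 / 18 ≈ 73.94.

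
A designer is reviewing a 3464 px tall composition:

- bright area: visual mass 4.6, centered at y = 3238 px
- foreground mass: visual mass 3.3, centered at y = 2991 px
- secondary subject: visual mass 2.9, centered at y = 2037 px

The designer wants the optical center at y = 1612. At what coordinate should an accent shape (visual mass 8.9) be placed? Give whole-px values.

y ≈ 122

With the accent shape, Σw becomes 4.6 + 3.3 + 2.9 + 8.9 = 19.7.
Along y: (30672.4 + 8.9·y) / 19.7 = 1612 (existing moment 4.6·3238 + 3.3·2991 + 2.9·2037 = 30672.4) ⇒ y = (31756.4 − 30672.4) / 8.9 ≈ 121.80.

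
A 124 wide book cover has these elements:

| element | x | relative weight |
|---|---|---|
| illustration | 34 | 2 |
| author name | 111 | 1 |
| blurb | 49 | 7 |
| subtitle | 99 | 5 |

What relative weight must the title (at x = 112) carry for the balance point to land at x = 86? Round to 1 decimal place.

Known weights sum to 2 + 1 + 7 + 5 = 15; their moment is 2·34 + 1·111 + 7·49 + 5·99 = 1017.
For the centroid to hit 86: (1017 + w·112) / (15 + w) = 86.
So w = (86·15 − 1017)/(112 − 86) = 273/26 ≈ 10.50.

w ≈ 10.5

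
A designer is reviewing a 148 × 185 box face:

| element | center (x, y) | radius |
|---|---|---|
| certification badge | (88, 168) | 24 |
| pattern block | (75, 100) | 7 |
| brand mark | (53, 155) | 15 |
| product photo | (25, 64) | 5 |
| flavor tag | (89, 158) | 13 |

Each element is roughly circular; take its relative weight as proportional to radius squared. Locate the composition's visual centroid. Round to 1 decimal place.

(78.5, 157.9)

r² weights: certification badge 24² = 576, pattern block 7² = 49, brand mark 15² = 225, product photo 5² = 25, flavor tag 13² = 169. Total = 1044.
x: (576·88 + 49·75 + 225·53 + 25·25 + 169·89) / 1044 = 81954 / 1044 ≈ 78.50
y: (576·168 + 49·100 + 225·155 + 25·64 + 169·158) / 1044 = 164845 / 1044 ≈ 157.90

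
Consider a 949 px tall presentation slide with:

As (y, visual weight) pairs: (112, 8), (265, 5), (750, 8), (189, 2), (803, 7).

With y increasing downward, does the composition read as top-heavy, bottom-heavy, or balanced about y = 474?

Weights sum to 8 + 5 + 8 + 2 + 7 = 30.
y-moment: 8·112 + 5·265 + 8·750 + 2·189 + 7·803 = 14220; centroid 14220/30 ≈ 474.00.
474.00 = 474 exactly: balanced.

balanced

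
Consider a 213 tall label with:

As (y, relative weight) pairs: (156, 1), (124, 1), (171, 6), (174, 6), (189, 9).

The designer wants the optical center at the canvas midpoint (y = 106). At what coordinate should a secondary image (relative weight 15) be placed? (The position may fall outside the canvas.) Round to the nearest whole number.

After adding the secondary image, total weight = 1 + 1 + 6 + 6 + 9 + 15 = 38.
y: target moment 38×106 = 4028; current 1·156 + 1·124 + 6·171 + 6·174 + 9·189 = 4051; the secondary image supplies -23, so y = -23/15 ≈ -1.53.

y ≈ -2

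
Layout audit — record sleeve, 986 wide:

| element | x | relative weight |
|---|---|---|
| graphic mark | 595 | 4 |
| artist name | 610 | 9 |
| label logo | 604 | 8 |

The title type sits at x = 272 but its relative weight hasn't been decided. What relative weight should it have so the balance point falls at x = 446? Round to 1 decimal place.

w ≈ 19.2

Existing Σw = 21 (4 + 9 + 8); existing moment 4·595 + 9·610 + 8·604 = 12702.
Balance at x = 446 requires (12702 + w·272) / (21 + w) = 446.
Rearranging, w·(272 − 446) = 446·21 − 12702 = -3336, so w ≈ -3336/-174 = 19.17.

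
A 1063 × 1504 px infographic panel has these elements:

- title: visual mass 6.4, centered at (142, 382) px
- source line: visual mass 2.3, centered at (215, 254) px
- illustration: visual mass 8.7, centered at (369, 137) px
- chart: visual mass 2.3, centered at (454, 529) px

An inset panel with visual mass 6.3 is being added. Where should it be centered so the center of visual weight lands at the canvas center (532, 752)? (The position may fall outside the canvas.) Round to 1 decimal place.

(1297.5, 2240.4)

After adding the inset panel, total weight = 6.4 + 2.3 + 8.7 + 2.3 + 6.3 = 26.0.
x: need Σw·x = 26.0·532 = 13832.0. Existing = 6.4·142 + 2.3·215 + 8.7·369 + 2.3·454 = 5657.8. Remainder 8174.2 / 6.3 ≈ 1297.49.
y: need Σw·y = 26.0·752 = 19552.0. Existing = 6.4·382 + 2.3·254 + 8.7·137 + 2.3·529 = 5437.6. Remainder 14114.4 / 6.3 ≈ 2240.38.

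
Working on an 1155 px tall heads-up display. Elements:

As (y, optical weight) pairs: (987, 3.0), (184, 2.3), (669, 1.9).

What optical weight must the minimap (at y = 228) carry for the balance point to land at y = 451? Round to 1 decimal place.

Fixed elements: Σw = 3.0 + 2.3 + 1.9 = 7.2, Σw·y = 3.0·987 + 2.3·184 + 1.9·669 = 4655.3.
Set Σw·y/Σw = 451: (4655.3 + 228w) = 451·(7.2 + w).
Rearranging, w·(228 − 451) = 451·7.2 − 4655.3 = -1408.1, so w ≈ -1408.1/-223 = 6.31.

w ≈ 6.3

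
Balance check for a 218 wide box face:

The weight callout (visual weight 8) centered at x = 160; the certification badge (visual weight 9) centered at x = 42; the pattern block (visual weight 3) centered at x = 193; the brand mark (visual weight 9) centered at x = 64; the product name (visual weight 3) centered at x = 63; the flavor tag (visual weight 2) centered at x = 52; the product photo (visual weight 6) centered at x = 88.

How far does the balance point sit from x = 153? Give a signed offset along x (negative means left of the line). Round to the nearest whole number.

Weights sum to 8 + 9 + 3 + 9 + 3 + 2 + 6 = 40.
x: moment 3634 / weight 40 ≈ 90.85
Difference: 90.85 − 153 ≈ -62.15.

≈ -62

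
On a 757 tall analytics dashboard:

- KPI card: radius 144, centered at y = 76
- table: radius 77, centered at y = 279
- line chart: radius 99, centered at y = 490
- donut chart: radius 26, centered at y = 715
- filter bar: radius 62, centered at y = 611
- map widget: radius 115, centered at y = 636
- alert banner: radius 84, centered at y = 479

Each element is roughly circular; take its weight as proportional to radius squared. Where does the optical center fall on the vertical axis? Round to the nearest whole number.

y ≈ 370

r² weights: KPI card 144² = 20736, table 77² = 5929, line chart 99² = 9801, donut chart 26² = 676, filter bar 62² = 3844, map widget 115² = 13225, alert banner 84² = 7056. Total = 61267.
Σw·y = 22655565; ȳ = 22655565/61267 ≈ 369.78.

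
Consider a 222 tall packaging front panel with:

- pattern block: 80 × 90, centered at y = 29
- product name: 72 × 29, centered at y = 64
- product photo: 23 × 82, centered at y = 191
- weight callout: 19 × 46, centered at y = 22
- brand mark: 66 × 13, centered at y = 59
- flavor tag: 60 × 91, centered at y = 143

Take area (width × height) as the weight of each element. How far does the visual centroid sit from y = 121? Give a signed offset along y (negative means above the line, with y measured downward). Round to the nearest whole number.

Taking area as weight: pattern block 80·90 = 7200, product name 72·29 = 2088, product photo 23·82 = 1886, weight callout 19·46 = 874, brand mark 66·13 = 858, flavor tag 60·91 = 5460. Sum 18366.
y: (7200·29 + 2088·64 + 1886·191 + 874·22 + 858·59 + 5460·143) / 18366 = 1553288 / 18366 ≈ 84.57
Difference: 84.57 − 121 ≈ -36.43.

≈ -36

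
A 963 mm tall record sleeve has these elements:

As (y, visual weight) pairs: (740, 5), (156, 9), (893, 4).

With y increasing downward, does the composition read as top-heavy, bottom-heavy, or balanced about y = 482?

Σw = 5 + 9 + 4 = 18.
y: (5·740 + 9·156 + 4·893) / 18 = 8676 / 18 ≈ 482.00
482.00 = 482 exactly: balanced.

balanced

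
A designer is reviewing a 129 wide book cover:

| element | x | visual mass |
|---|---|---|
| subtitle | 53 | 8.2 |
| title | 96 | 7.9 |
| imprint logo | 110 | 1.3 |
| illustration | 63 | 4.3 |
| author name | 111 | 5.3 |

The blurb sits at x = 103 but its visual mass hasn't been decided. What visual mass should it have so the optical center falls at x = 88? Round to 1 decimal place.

Existing Σw = 27.0 (8.2 + 7.9 + 1.3 + 4.3 + 5.3); existing moment 8.2·53 + 7.9·96 + 1.3·110 + 4.3·63 + 5.3·111 = 2195.2.
For the centroid to hit 88: (2195.2 + w·103) / (27.0 + w) = 88.
So w = (88·27.0 − 2195.2)/(103 − 88) = 180.8/15 ≈ 12.05.

w ≈ 12.1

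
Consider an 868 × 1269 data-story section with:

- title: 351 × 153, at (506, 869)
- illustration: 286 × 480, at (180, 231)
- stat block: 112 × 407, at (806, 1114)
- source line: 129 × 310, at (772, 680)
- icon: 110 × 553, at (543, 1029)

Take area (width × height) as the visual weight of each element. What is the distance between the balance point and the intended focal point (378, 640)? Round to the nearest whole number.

≈ 75

Areas → weights: title 351·153 = 53703, illustration 286·480 = 137280, stat block 112·407 = 45584, source line 129·310 = 39990, icon 110·553 = 60830; Σw = 337387.
x-moment: 53703·506 + 137280·180 + 45584·806 + 39990·772 + 60830·543 = 152527792; centroid 152527792/337387 ≈ 452.09.
y-moment: 53703·869 + 137280·231 + 45584·1114 + 39990·680 + 60830·1029 = 218947433; centroid 218947433/337387 ≈ 648.95.
Relative to (378, 640): Δ = (74.09, 8.95); |Δ| = √(74.09² + 8.95²) ≈ 74.62.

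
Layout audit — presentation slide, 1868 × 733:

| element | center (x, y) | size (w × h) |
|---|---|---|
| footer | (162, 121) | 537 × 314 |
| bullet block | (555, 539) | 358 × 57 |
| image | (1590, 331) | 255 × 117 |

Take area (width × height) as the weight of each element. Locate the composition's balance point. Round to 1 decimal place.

Areas: footer 537·314 = 168618, bullet block 358·57 = 20406, image 255·117 = 29835. Total weight = 218859.
x: (168618·162 + 20406·555 + 29835·1590) / 218859 = 86079096 / 218859 ≈ 393.31
y: (168618·121 + 20406·539 + 29835·331) / 218859 = 41276997 / 218859 ≈ 188.60

(393.3, 188.6)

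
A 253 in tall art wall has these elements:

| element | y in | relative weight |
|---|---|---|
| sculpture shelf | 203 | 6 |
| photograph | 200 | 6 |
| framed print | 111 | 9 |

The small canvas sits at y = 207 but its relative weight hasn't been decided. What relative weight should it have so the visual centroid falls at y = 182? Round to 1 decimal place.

w ≈ 16.2

Known weights sum to 6 + 6 + 9 = 21; their moment is 6·203 + 6·200 + 9·111 = 3417.
Balance at y = 182 requires (3417 + w·207) / (21 + w) = 182.
Solving: w = (182·21 − 3417) / (207 − 182) = 405 / 25 ≈ 16.20.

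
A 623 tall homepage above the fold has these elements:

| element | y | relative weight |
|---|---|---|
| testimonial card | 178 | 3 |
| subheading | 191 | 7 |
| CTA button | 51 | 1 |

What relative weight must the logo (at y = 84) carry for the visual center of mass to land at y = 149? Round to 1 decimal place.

w ≈ 4.4

Known weights sum to 3 + 7 + 1 = 11; their moment is 3·178 + 7·191 + 1·51 = 1922.
Balance at y = 149 requires (1922 + w·84) / (11 + w) = 149.
Solving: w = (149·11 − 1922) / (84 − 149) = -283 / -65 ≈ 4.35.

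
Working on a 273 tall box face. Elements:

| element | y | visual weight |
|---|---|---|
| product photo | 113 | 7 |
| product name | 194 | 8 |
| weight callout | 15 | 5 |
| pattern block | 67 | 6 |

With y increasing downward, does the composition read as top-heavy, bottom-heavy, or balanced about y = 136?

Weights sum to 7 + 8 + 5 + 6 = 26.
y: (7·113 + 8·194 + 5·15 + 6·67) / 26 = 2820 / 26 ≈ 108.46
108.5 lies above (smaller y than) the midline 136, so the layout is top-heavy.

top-heavy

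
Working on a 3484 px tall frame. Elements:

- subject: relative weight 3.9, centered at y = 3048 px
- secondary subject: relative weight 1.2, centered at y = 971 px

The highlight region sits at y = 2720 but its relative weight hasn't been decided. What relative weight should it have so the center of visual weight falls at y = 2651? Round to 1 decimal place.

Fixed elements: Σw = 3.9 + 1.2 = 5.1, Σw·y = 3.9·3048 + 1.2·971 = 13052.4.
For the centroid to hit 2651: (13052.4 + w·2720) / (5.1 + w) = 2651.
Rearranging, w·(2720 − 2651) = 2651·5.1 − 13052.4 = 467.7, so w ≈ 467.7/69 = 6.78.

w ≈ 6.8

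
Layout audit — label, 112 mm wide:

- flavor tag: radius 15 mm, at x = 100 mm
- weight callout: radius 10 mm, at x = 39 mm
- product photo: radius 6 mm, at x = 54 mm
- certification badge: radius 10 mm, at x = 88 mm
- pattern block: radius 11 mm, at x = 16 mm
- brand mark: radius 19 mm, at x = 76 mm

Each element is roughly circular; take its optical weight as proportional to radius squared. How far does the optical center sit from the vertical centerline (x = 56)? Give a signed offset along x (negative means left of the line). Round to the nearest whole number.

≈ 15 mm

r² weights: flavor tag 15² = 225, weight callout 10² = 100, product photo 6² = 36, certification badge 10² = 100, pattern block 11² = 121, brand mark 19² = 361. Total = 943.
Σw·x = 66516; x̄ = 66516/943 ≈ 70.54.
Offset from x = 56: 70.54 − 56 ≈ 14.54.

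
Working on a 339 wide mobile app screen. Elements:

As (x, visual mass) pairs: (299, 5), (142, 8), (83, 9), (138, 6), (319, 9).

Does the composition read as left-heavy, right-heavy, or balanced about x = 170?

Σw = 5 + 8 + 9 + 6 + 9 = 37.
Σw·x = 5·299 + 8·142 + 9·83 + 6·138 + 9·319 = 7077, so x̄ = 7077/37 ≈ 191.27.
191.3 lies right of the midline 170, so the layout is right-heavy.

right-heavy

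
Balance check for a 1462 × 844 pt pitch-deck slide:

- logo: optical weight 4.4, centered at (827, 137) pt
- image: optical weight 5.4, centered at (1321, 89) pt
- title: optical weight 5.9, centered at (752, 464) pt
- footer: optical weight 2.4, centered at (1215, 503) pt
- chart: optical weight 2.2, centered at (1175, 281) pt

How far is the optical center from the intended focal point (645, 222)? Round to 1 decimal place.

Weights sum to 4.4 + 5.4 + 5.9 + 2.4 + 2.2 = 20.3.
Σw·x = 4.4·827 + 5.4·1321 + 5.9·752 + 2.4·1215 + 2.2·1175 = 20710.0, so x̄ = 20710.0/20.3 ≈ 1020.20.
Σw·y = 4.4·137 + 5.4·89 + 5.9·464 + 2.4·503 + 2.2·281 = 5646.4, so ȳ = 5646.4/20.3 ≈ 278.15.
From (645, 222): dx = 375.20, dy = 56.15, so the distance is √(dx²+dy²) ≈ 379.38.

≈ 379.4 pt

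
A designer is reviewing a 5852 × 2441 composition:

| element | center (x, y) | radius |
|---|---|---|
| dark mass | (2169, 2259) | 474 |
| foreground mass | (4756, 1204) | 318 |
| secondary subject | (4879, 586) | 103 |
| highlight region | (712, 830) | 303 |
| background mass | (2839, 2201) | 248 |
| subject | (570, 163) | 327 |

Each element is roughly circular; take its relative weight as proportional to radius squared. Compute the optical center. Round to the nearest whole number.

Weights ∝ r²: dark mass 474² = 224676, foreground mass 318² = 101124, secondary subject 103² = 10609, highlight region 303² = 91809, background mass 248² = 61504, subject 327² = 106929; Σw = 596651.
x: moment 1320956693 / weight 596651 ≈ 2213.95
y: moment 864514455 / weight 596651 ≈ 1448.94

(2214, 1449)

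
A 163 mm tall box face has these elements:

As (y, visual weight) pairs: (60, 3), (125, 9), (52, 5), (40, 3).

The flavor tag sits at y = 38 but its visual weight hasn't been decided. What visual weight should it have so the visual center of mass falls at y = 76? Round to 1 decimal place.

w ≈ 4.3

Existing Σw = 20 (3 + 9 + 5 + 3); existing moment 3·60 + 9·125 + 5·52 + 3·40 = 1685.
Balance at y = 76 requires (1685 + w·38) / (20 + w) = 76.
So w = (76·20 − 1685)/(38 − 76) = -165/-38 ≈ 4.34.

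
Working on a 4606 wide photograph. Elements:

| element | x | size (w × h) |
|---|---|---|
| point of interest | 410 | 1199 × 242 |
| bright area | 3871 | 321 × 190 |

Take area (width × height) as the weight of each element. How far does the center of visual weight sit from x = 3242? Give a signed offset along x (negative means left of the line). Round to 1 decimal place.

Areas → weights: point of interest 1199·242 = 290158, bright area 321·190 = 60990; Σw = 351148.
x: (290158·410 + 60990·3871) / 351148 = 355057070 / 351148 ≈ 1011.13
Offset from x = 3242: 1011.13 − 3242 ≈ -2230.87.

≈ -2230.9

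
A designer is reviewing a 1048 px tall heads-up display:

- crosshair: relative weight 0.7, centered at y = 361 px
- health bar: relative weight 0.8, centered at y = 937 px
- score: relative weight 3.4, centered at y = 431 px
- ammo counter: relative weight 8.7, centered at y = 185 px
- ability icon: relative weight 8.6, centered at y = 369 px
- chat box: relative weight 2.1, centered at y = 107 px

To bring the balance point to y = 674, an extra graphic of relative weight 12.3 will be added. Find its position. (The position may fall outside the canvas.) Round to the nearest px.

y ≈ 1398

After adding the extra graphic, total weight = 0.7 + 0.8 + 3.4 + 8.7 + 8.6 + 2.1 + 12.3 = 36.6.
y: target moment 36.6×674 = 24668.4; current 0.7·361 + 0.8·937 + 3.4·431 + 8.7·185 + 8.6·369 + 2.1·107 = 7475.3; the extra graphic supplies 17193.1, so y = 17193.1/12.3 ≈ 1397.81.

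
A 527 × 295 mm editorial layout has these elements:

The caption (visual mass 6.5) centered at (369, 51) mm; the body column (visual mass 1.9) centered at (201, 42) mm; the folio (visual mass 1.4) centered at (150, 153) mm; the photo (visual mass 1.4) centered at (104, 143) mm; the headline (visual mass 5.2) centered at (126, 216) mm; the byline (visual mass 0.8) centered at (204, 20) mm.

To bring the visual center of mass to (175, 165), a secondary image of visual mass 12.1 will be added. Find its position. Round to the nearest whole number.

After adding the secondary image, total weight = 6.5 + 1.9 + 1.4 + 1.4 + 5.2 + 0.8 + 12.1 = 29.3.
Along x: (3954.4 + 12.1·x) / 29.3 = 175 (existing moment 6.5·369 + 1.9·201 + 1.4·150 + 1.4·104 + 5.2·126 + 0.8·204 = 3954.4) ⇒ x = (5127.5 − 3954.4) / 12.1 ≈ 96.95.
Along y: (1964.9 + 12.1·y) / 29.3 = 165 (existing moment 6.5·51 + 1.9·42 + 1.4·153 + 1.4·143 + 5.2·216 + 0.8·20 = 1964.9) ⇒ y = (4834.5 − 1964.9) / 12.1 ≈ 237.16.

(97, 237)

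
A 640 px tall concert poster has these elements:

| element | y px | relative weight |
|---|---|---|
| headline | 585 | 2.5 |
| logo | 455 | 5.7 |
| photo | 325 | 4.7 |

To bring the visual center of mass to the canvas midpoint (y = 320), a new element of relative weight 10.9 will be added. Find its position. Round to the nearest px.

y ≈ 186

New total weight: (2.5 + 5.7 + 4.7) + 10.9 = 23.8.
y: need Σw·y = 23.8·320 = 7616.0. Existing = 2.5·585 + 5.7·455 + 4.7·325 = 5583.5. Remainder 2032.5 / 10.9 ≈ 186.47.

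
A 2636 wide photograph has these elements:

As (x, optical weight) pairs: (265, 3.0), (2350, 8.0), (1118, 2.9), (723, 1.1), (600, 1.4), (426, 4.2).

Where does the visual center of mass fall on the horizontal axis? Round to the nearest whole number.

x ≈ 1275

Σw = 3.0 + 8.0 + 2.9 + 1.1 + 1.4 + 4.2 = 20.6.
x-moment: 3.0·265 + 8.0·2350 + 2.9·1118 + 1.1·723 + 1.4·600 + 4.2·426 = 26261.7; centroid 26261.7/20.6 ≈ 1274.84.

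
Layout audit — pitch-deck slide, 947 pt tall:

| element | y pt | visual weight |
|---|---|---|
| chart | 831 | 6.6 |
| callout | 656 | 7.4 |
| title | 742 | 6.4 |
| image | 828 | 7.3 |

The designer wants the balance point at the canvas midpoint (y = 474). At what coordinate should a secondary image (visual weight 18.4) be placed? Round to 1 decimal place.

y ≈ 39.1

New total weight: (6.6 + 7.4 + 6.4 + 7.3) + 18.4 = 46.1.
y: target moment 46.1×474 = 21851.4; current 6.6·831 + 7.4·656 + 6.4·742 + 7.3·828 = 21132.2; the secondary image supplies 719.2, so y = 719.2/18.4 ≈ 39.09.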